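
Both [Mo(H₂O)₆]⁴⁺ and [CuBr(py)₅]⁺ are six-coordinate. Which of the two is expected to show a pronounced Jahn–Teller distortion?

[Mo(H₂O)₆]⁴⁺: Water is neutral; balancing the +4 overall charge requires Mo(IV). Group 6 minus oxidation state 4 gives a d² configuration. The d² configuration leaves the e_g set evenly filled (or empty) — no strong Jahn–Teller driving force.
[CuBr(py)₅]⁺: Each bromide is −1; pyridine is neutral; balancing the +1 overall charge requires Cu(II). Group 11 minus oxidation state 2 gives a d⁹ configuration. The t₂g⁶e_g³ configuration has an unevenly filled e_g set; the Jahn–Teller theorem predicts a tetragonal distortion (typically axial elongation) to lift the degeneracy.

[CuBr(py)₅]⁺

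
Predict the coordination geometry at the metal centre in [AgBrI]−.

Each bromide is −1; each iodide is −1; balancing the −1 overall charge requires Ag(I).
Group 11 minus oxidation state 1 gives a d¹⁰ configuration.
With 2 monodentate ligands the coordination number is 2.
A d¹⁰ ion with only two ligands adopts a linear arrangement (sp hybridisation; no CFSE preference).

linear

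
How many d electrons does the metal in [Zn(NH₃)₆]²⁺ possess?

Ammonia is neutral; balancing the +2 overall charge requires Zn(II).
Group 12 minus oxidation state 2 gives a d¹⁰ configuration.

d¹⁰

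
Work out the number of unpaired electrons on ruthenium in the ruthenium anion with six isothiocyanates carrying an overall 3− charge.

Summing ligand charges against the −3 overall charge gives an oxidation state of +3 for ruthenium.
Group 8 minus oxidation state 3 gives a d⁵ configuration.
The spin state decides the count: a 4d ion has a large Δₒ and is invariably low-spin.
An octahedral low-spin d⁵ ion is t₂g⁵e_g⁰, giving 1 unpaired electron.

1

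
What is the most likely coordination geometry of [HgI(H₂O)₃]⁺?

Each iodide is −1; water is neutral; balancing the +1 overall charge requires Hg(II).
Mercury is a group-12 element; Hg(II) is therefore d¹⁰.
Coordination number: 4.
A d¹⁰ ion has no crystal-field stabilisation preference between square planar and tetrahedral, so four ligands adopt the sterically favoured tetrahedral geometry.

tetrahedral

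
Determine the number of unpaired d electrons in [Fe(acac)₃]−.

4 unpaired electrons

Each acetylacetonate is −1; balancing the −1 overall charge requires Fe(II).
Fe sits in group 8, so the d-electron count is 8 − 2 = 6.
Counting donor atoms: 3×acetylacetonate (bidentate) → 6 donors. Coordination number = 6.
The spin state decides the count: Acetylacetonate is a weak-field ligand for a first-row metal, so the complex is high-spin.
An octahedral high-spin d⁶ ion is t₂g⁴e_g², giving 4 unpaired electrons.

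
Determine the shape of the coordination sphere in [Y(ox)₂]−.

tetrahedral

Each oxalate is −2; balancing the −1 overall charge requires Y(III).
Yttrium is a group-3 element; Y(III) is therefore d⁰.
Counting donor atoms: 2×oxalate (bidentate) → 4 donors. Coordination number = 4.
A d⁰ ion has no crystal-field stabilisation preference between square planar and tetrahedral, so four ligands adopt the sterically favoured tetrahedral geometry.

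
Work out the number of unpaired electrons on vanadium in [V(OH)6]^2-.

Ligand charges: each hydroxide is −1. With an overall charge of −2 the vanadium centre must be in the +4 oxidation state.
Vanadium is a group-5 element; V(IV) is therefore d¹.
In an octahedral field the d¹ configuration is t₂g¹e_g⁰ (only one arrangement possible), giving 1 unpaired electron.

1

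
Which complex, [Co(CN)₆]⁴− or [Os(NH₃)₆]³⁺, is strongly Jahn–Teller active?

[Co(CN)₆]⁴−: Each cyanide is −1; balancing the −4 overall charge requires Co(II). Group 9 minus oxidation state 2 gives a d⁷ configuration. Cyanide is a strong-field ligand (high in the spectrochemical series) for a first-row metal, so the complex is low-spin. The t₂g⁶e_g¹ (low-spin) configuration has an unevenly filled e_g set; the Jahn–Teller theorem predicts a tetragonal distortion (typically axial elongation) to lift the degeneracy.
[Os(NH₃)₆]³⁺: Summing ligand charges against the +3 overall charge gives an oxidation state of +3 for osmium. Osmium is a group-8 element; Os(III) is therefore d⁵. A 5d ion has a large Δₒ and is invariably low-spin. The d⁵ configuration leaves the e_g set evenly filled (or empty) — no strong Jahn–Teller driving force.

[Co(CN)₆]⁴−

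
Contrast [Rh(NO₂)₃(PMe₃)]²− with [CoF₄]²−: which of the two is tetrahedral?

[CoF₄]²−

For [Rh(NO₂)₃(PMe₃)]²−: Each nitro (N-bound nitrite) is −1; trimethylphosphine is neutral; balancing the −2 overall charge requires Rh(I). Rh sits in group 9, so the d-electron count is 9 − 1 = 8. A 4d d⁸ ion has a large crystal-field splitting; square planar leaves the high-energy d_{x²−y²} orbital empty and maximises CFSE. → square planar.
For [CoF₄]²−: Summing ligand charges against the −2 overall charge gives an oxidation state of +2 for cobalt. Cobalt is a group-9 element; Co(II) is therefore d⁷. For a high-spin 3d d⁷ ion with weak-field ligands the small Δₜ gives little square-planar CFSE advantage, so four ligands adopt the sterically favoured tetrahedral geometry. → tetrahedral.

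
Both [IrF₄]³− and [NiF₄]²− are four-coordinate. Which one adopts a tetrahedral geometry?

For [IrF₄]³−: Summing ligand charges against the −3 overall charge gives an oxidation state of +1 for iridium. Group 9 minus oxidation state 1 gives a d⁸ configuration. A 5d d⁸ ion has a large crystal-field splitting; square planar leaves the high-energy d_{x²−y²} orbital empty and maximises CFSE. → square planar.
For [NiF₄]²−: Ligand charges: each fluoride is −1. With an overall charge of −2 the nickel centre must be in the +2 oxidation state. Nickel is a group-10 element; Ni(II) is therefore d⁸. Fluoride is a weak-field ligand. With weak-field ligands the CFSE gain from square planar is small, so a 3d d⁸ ion takes the sterically preferred tetrahedral geometry. → tetrahedral.

[NiF₄]²−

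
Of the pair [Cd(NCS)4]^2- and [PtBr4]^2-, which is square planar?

[PtBr4]^2-

For [Cd(NCS)4]^2-: Summing ligand charges against the −2 overall charge gives an oxidation state of +2 for cadmium. Cd sits in group 12, so the d-electron count is 12 − 2 = 10. A d¹⁰ ion has no crystal-field stabilisation preference between square planar and tetrahedral, so four ligands adopt the sterically favoured tetrahedral geometry. → tetrahedral.
For [PtBr4]^2-: Each bromide is −1; balancing the −2 overall charge requires Pt(II). Group 10 minus oxidation state 2 gives a d⁸ configuration. A 5d d⁸ ion has a large crystal-field splitting; square planar leaves the high-energy d_{x²−y²} orbital empty and maximises CFSE. → square planar.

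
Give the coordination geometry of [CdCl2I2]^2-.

tetrahedral

Ligand charges: each chloride is −1; each iodide is −1. With an overall charge of −2 the cadmium centre must be in the +2 oxidation state.
Group 12 minus oxidation state 2 gives a d¹⁰ configuration.
With 4 monodentate ligands the coordination number is 4.
A d¹⁰ ion has no crystal-field stabilisation preference between square planar and tetrahedral, so four ligands adopt the sterically favoured tetrahedral geometry.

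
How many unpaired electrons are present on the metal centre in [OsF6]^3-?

Summing ligand charges against the −3 overall charge gives an oxidation state of +3 for osmium.
Group 8 minus oxidation state 3 gives a d⁵ configuration.
The spin state decides the count: a 5d ion has a large Δₒ and is invariably low-spin.
An octahedral low-spin d⁵ ion is t₂g⁵e_g⁰, giving 1 unpaired electron.

1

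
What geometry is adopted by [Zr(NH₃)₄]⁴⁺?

Ammonia is neutral; balancing the +4 overall charge requires Zr(IV).
Zirconium is a group-4 element; Zr(IV) is therefore d⁰.
With 4 monodentate ligands the coordination number is 4.
A d⁰ ion has no crystal-field stabilisation preference between square planar and tetrahedral, so four ligands adopt the sterically favoured tetrahedral geometry.

tetrahedral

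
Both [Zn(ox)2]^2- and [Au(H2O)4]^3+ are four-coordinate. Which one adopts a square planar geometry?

For [Zn(ox)2]^2-: Ligand charges: each oxalate is −2. With an overall charge of −2 the zinc centre must be in the +2 oxidation state. Zinc is a group-12 element; Zn(II) is therefore d¹⁰. A d¹⁰ ion has no crystal-field stabilisation preference between square planar and tetrahedral, so four ligands adopt the sterically favoured tetrahedral geometry. → tetrahedral.
For [Au(H2O)4]^3+: Ligand charges: water is neutral. With an overall charge of +3 the gold centre must be in the +3 oxidation state. Au sits in group 11, so the d-electron count is 11 − 3 = 8. A 5d d⁸ ion has a large crystal-field splitting; square planar leaves the high-energy d_{x²−y²} orbital empty and maximises CFSE. → square planar.

[Au(H2O)4]^3+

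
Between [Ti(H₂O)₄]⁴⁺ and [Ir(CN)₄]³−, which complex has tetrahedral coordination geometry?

[Ti(H₂O)₄]⁴⁺

For [Ti(H₂O)₄]⁴⁺: Water is neutral; balancing the +4 overall charge requires Ti(IV). Ti sits in group 4, so the d-electron count is 4 − 4 = 0. A d⁰ ion has no crystal-field stabilisation preference between square planar and tetrahedral, so four ligands adopt the sterically favoured tetrahedral geometry. → tetrahedral.
For [Ir(CN)₄]³−: Summing ligand charges against the −3 overall charge gives an oxidation state of +1 for iridium. Iridium is a group-9 element; Ir(I) is therefore d⁸. A 5d d⁸ ion has a large crystal-field splitting; square planar leaves the high-energy d_{x²−y²} orbital empty and maximises CFSE. → square planar.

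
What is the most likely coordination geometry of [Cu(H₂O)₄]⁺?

tetrahedral

Water is neutral; balancing the +1 overall charge requires Cu(I).
Cu sits in group 11, so the d-electron count is 11 − 1 = 10.
Coordination number: 4.
A d¹⁰ ion has no crystal-field stabilisation preference between square planar and tetrahedral, so four ligands adopt the sterically favoured tetrahedral geometry.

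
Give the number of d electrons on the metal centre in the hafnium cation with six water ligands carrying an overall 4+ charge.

d0

Summing ligand charges against the +4 overall charge gives an oxidation state of +4 for hafnium.
Hf sits in group 4, so the d-electron count is 4 − 4 = 0.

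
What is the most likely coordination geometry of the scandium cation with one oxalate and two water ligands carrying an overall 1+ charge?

Each oxalate is −2; water is neutral; balancing the +1 overall charge requires Sc(III).
Group 3 minus oxidation state 3 gives a d⁰ configuration.
Counting donor atoms: 1×oxalate (bidentate) → 2 donors; 2×water (monodentate) → 2 donors. Coordination number = 4.
A d⁰ ion has no crystal-field stabilisation preference between square planar and tetrahedral, so four ligands adopt the sterically favoured tetrahedral geometry.

tetrahedral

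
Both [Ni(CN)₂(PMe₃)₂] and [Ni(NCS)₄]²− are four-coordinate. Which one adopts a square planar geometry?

[Ni(CN)₂(PMe₃)₂]

For [Ni(CN)₂(PMe₃)₂]: Each cyanide is −1; trimethylphosphine is neutral; balancing the 0 overall charge requires Ni(II). Ni sits in group 10, so the d-electron count is 10 − 2 = 8. Cyanide and trimethylphosphine are strong-field ligands (high in the spectrochemical series). A 3d d⁸ ion with strong-field ligands gains enough CFSE to favour square planar over tetrahedral. → square planar.
For [Ni(NCS)₄]²−: Ligand charges: each isothiocyanate is −1. With an overall charge of −2 the nickel centre must be in the +2 oxidation state. Nickel is a group-10 element; Ni(II) is therefore d⁸. Isothiocyanate is a weak-field ligand. With weak-field ligands the CFSE gain from square planar is small, so a 3d d⁸ ion takes the sterically preferred tetrahedral geometry. → tetrahedral.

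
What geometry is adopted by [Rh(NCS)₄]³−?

Summing ligand charges against the −3 overall charge gives an oxidation state of +1 for rhodium.
Rh sits in group 9, so the d-electron count is 9 − 1 = 8.
With 4 monodentate ligands the coordination number is 4.
A 4d d⁸ ion has a large crystal-field splitting; square planar leaves the high-energy d_{x²−y²} orbital empty and maximises CFSE.

square planar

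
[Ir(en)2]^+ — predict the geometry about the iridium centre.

square planar

Ligand charges: ethylenediamine is neutral. With an overall charge of +1 the iridium centre must be in the +1 oxidation state.
Group 9 minus oxidation state 1 gives a d⁸ configuration.
Counting donor atoms: 2×ethylenediamine (bidentate) → 4 donors. Coordination number = 4.
A 5d d⁸ ion has a large crystal-field splitting; square planar leaves the high-energy d_{x²−y²} orbital empty and maximises CFSE.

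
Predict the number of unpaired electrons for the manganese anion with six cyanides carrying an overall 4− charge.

1

Summing ligand charges against the −4 overall charge gives an oxidation state of +2 for manganese.
Manganese is a group-7 element; Mn(II) is therefore d⁵.
The spin state decides the count: Cyanide is a strong-field ligand (high in the spectrochemical series) for a first-row metal, so the complex is low-spin.
An octahedral low-spin d⁵ ion is t₂g⁵e_g⁰, giving 1 unpaired electron.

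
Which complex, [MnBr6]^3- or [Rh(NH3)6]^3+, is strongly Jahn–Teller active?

[MnBr6]^3-: Each bromide is −1; balancing the −3 overall charge requires Mn(III). Mn sits in group 7, so the d-electron count is 7 − 3 = 4. Bromide is a weak-field ligand for a first-row metal, so the complex is high-spin. The t₂g³e_g¹ (high-spin) configuration has an unevenly filled e_g set; the Jahn–Teller theorem predicts a tetragonal distortion (typically axial elongation) to lift the degeneracy.
[Rh(NH3)6]^3+: Summing ligand charges against the +3 overall charge gives an oxidation state of +3 for rhodium. Group 9 minus oxidation state 3 gives a d⁶ configuration. A 4d ion has a large Δₒ and is invariably low-spin. The d⁶ configuration leaves the e_g set evenly filled (or empty) — no strong Jahn–Teller driving force.

[MnBr6]^3-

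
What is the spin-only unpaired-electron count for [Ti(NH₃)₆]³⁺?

Summing ligand charges against the +3 overall charge gives an oxidation state of +3 for titanium.
Group 4 minus oxidation state 3 gives a d¹ configuration.
In an octahedral field the d¹ configuration is t₂g¹e_g⁰ (only one arrangement possible), giving 1 unpaired electron.

1 unpaired electron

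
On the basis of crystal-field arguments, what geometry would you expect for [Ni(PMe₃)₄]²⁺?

Trimethylphosphine is neutral; balancing the +2 overall charge requires Ni(II).
Nickel is a group-10 element; Ni(II) is therefore d⁸.
Coordination number: 4.
Trimethylphosphine is a strong-field ligand (high in the spectrochemical series).
A 3d d⁸ ion with strong-field ligands gains enough CFSE to favour square planar over tetrahedral.

square planar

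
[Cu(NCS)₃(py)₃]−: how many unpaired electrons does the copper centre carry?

1 unpaired electron

Summing ligand charges against the −1 overall charge gives an oxidation state of +2 for copper.
Group 11 minus oxidation state 2 gives a d⁹ configuration.
In an octahedral field the d⁹ configuration is t₂g⁶e_g³ (only one arrangement possible), giving 1 unpaired electron.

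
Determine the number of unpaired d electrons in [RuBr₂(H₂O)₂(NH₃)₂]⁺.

1 unpaired electron

Summing ligand charges against the +1 overall charge gives an oxidation state of +3 for ruthenium.
Ruthenium is a group-8 element; Ru(III) is therefore d⁵.
The spin state decides the count: a 4d ion has a large Δₒ and is invariably low-spin.
An octahedral low-spin d⁵ ion is t₂g⁵e_g⁰, giving 1 unpaired electron.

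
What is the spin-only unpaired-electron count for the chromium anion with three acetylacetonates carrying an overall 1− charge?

4 unpaired electrons

Ligand charges: each acetylacetonate is −1. With an overall charge of −1 the chromium centre must be in the +2 oxidation state.
Chromium is a group-6 element; Cr(II) is therefore d⁴.
Counting donor atoms: 3×acetylacetonate (bidentate) → 6 donors. Coordination number = 6.
The spin state decides the count: Acetylacetonate is a weak-field ligand for a first-row metal, so the complex is high-spin.
An octahedral high-spin d⁴ ion is t₂g³e_g¹, giving 4 unpaired electrons.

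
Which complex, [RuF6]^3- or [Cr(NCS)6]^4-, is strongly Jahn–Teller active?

[Cr(NCS)6]^4-

[RuF6]^3-: Each fluoride is −1; balancing the −3 overall charge requires Ru(III). Ru sits in group 8, so the d-electron count is 8 − 3 = 5. A 4d ion has a large Δₒ and is invariably low-spin. The d⁵ configuration leaves the e_g set evenly filled (or empty) — no strong Jahn–Teller driving force.
[Cr(NCS)6]^4-: Ligand charges: each isothiocyanate is −1. With an overall charge of −4 the chromium centre must be in the +2 oxidation state. Cr sits in group 6, so the d-electron count is 6 − 2 = 4. Isothiocyanate is a weak-field ligand for a first-row metal, so the complex is high-spin. The t₂g³e_g¹ (high-spin) configuration has an unevenly filled e_g set; the Jahn–Teller theorem predicts a tetragonal distortion (typically axial elongation) to lift the degeneracy.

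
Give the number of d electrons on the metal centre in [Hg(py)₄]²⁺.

Summing ligand charges against the +2 overall charge gives an oxidation state of +2 for mercury.
Group 12 minus oxidation state 2 gives a d¹⁰ configuration.

d¹⁰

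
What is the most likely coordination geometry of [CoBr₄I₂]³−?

Summing ligand charges against the −3 overall charge gives an oxidation state of +3 for cobalt.
Cobalt is a group-9 element; Co(III) is therefore d⁶.
Coordination number: 6.
Six donors around a single metal centre give an octahedral coordination sphere.

octahedral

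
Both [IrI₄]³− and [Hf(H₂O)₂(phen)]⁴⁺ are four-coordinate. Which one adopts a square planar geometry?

[IrI₄]³−

For [IrI₄]³−: Summing ligand charges against the −3 overall charge gives an oxidation state of +1 for iridium. Ir sits in group 9, so the d-electron count is 9 − 1 = 8. A 5d d⁸ ion has a large crystal-field splitting; square planar leaves the high-energy d_{x²−y²} orbital empty and maximises CFSE. → square planar.
For [Hf(H₂O)₂(phen)]⁴⁺: Water is neutral; 1,10-phenanthroline is neutral; balancing the +4 overall charge requires Hf(IV). Hafnium is a group-4 element; Hf(IV) is therefore d⁰. A d⁰ ion has no crystal-field stabilisation preference between square planar and tetrahedral, so four ligands adopt the sterically favoured tetrahedral geometry. → tetrahedral.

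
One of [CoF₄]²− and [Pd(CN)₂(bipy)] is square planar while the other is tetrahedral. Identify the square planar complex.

For [CoF₄]²−: Summing ligand charges against the −2 overall charge gives an oxidation state of +2 for cobalt. Group 9 minus oxidation state 2 gives a d⁷ configuration. For a high-spin 3d d⁷ ion with weak-field ligands the small Δₜ gives little square-planar CFSE advantage, so four ligands adopt the sterically favoured tetrahedral geometry. → tetrahedral.
For [Pd(CN)₂(bipy)]: Each cyanide is −1; 2,2′-bipyridine is neutral; balancing the 0 overall charge requires Pd(II). Pd sits in group 10, so the d-electron count is 10 − 2 = 8. A 4d d⁸ ion has a large crystal-field splitting; square planar leaves the high-energy d_{x²−y²} orbital empty and maximises CFSE. → square planar.

[Pd(CN)₂(bipy)]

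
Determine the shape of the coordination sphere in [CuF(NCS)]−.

Ligand charges: each fluoride is −1; each isothiocyanate is −1. With an overall charge of −1 the copper centre must be in the +1 oxidation state.
Cu sits in group 11, so the d-electron count is 11 − 1 = 10.
Coordination number: 2.
A d¹⁰ ion with only two ligands adopts a linear arrangement (sp hybridisation; no CFSE preference).

linear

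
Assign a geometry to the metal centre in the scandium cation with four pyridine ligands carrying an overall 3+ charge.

Pyridine is neutral; balancing the +3 overall charge requires Sc(III).
Sc sits in group 3, so the d-electron count is 3 − 3 = 0.
Coordination number: 4.
A d⁰ ion has no crystal-field stabilisation preference between square planar and tetrahedral, so four ligands adopt the sterically favoured tetrahedral geometry.

tetrahedral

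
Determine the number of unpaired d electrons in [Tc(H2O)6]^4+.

Ligand charges: water is neutral. With an overall charge of +4 the technetium centre must be in the +4 oxidation state.
Tc sits in group 7, so the d-electron count is 7 − 4 = 3.
In an octahedral field the d³ configuration is t₂g³e_g⁰ (only one arrangement possible), giving 3 unpaired electrons.

3 unpaired electrons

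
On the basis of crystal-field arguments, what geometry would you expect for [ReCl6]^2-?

octahedral

Ligand charges: each chloride is −1. With an overall charge of −2 the rhenium centre must be in the +4 oxidation state.
Re sits in group 7, so the d-electron count is 7 − 4 = 3.
With 6 monodentate ligands the coordination number is 6.
Six donors around a single metal centre give an octahedral coordination sphere.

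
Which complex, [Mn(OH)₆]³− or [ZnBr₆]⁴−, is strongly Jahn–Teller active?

[Mn(OH)₆]³−

[Mn(OH)₆]³−: Ligand charges: each hydroxide is −1. With an overall charge of −3 the manganese centre must be in the +3 oxidation state. Group 7 minus oxidation state 3 gives a d⁴ configuration. Hydroxide is a weak-field ligand for a first-row metal, so the complex is high-spin. The t₂g³e_g¹ (high-spin) configuration has an unevenly filled e_g set; the Jahn–Teller theorem predicts a tetragonal distortion (typically axial elongation) to lift the degeneracy.
[ZnBr₆]⁴−: Ligand charges: each bromide is −1. With an overall charge of −4 the zinc centre must be in the +2 oxidation state. Zinc is a group-12 element; Zn(II) is therefore d¹⁰. The d¹⁰ configuration leaves the e_g set evenly filled (or empty) — no strong Jahn–Teller driving force.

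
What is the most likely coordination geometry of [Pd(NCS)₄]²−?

square planar

Ligand charges: each isothiocyanate is −1. With an overall charge of −2 the palladium centre must be in the +2 oxidation state.
Pd sits in group 10, so the d-electron count is 10 − 2 = 8.
Coordination number: 4.
A 4d d⁸ ion has a large crystal-field splitting; square planar leaves the high-energy d_{x²−y²} orbital empty and maximises CFSE.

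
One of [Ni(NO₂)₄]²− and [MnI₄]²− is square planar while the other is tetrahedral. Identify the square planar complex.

[Ni(NO₂)₄]²−

For [Ni(NO₂)₄]²−: Ligand charges: each nitro (N-bound nitrite) is −1. With an overall charge of −2 the nickel centre must be in the +2 oxidation state. Ni sits in group 10, so the d-electron count is 10 − 2 = 8. Nitro (N-bound nitrite) is a strong-field ligand (high in the spectrochemical series). A 3d d⁸ ion with strong-field ligands gains enough CFSE to favour square planar over tetrahedral. → square planar.
For [MnI₄]²−: Summing ligand charges against the −2 overall charge gives an oxidation state of +2 for manganese. Manganese is a group-7 element; Mn(II) is therefore d⁵. A high-spin d⁵ ion has zero CFSE in either geometry, so four ligands adopt the sterically favoured tetrahedral geometry. → tetrahedral.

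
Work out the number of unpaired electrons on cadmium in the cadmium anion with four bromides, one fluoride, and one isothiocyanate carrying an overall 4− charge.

Ligand charges: each bromide is −1; each fluoride is −1; each isothiocyanate is −1. With an overall charge of −4 the cadmium centre must be in the +2 oxidation state.
Group 12 minus oxidation state 2 gives a d¹⁰ configuration.
In an octahedral field the d¹⁰ configuration is t₂g⁶e_g⁴, giving 0 unpaired electrons.

0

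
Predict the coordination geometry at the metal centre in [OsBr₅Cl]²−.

Summing ligand charges against the −2 overall charge gives an oxidation state of +4 for osmium.
Group 8 minus oxidation state 4 gives a d⁴ configuration.
Coordination number: 6.
Six donors around a single metal centre give an octahedral coordination sphere.

octahedral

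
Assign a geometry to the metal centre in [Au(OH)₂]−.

Ligand charges: each hydroxide is −1. With an overall charge of −1 the gold centre must be in the +1 oxidation state.
Gold is a group-11 element; Au(I) is therefore d¹⁰.
Coordination number: 2.
A d¹⁰ ion with only two ligands adopts a linear arrangement (sp hybridisation; no CFSE preference).

linear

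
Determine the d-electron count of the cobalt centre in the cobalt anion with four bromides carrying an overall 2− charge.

Summing ligand charges against the −2 overall charge gives an oxidation state of +2 for cobalt.
Co sits in group 9, so the d-electron count is 9 − 2 = 7.

d7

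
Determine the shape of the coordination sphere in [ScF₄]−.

tetrahedral

Ligand charges: each fluoride is −1. With an overall charge of −1 the scandium centre must be in the +3 oxidation state.
Scandium is a group-3 element; Sc(III) is therefore d⁰.
Coordination number: 4.
A d⁰ ion has no crystal-field stabilisation preference between square planar and tetrahedral, so four ligands adopt the sterically favoured tetrahedral geometry.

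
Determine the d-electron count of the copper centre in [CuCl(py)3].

d¹⁰

Each chloride is −1; pyridine is neutral; balancing the 0 overall charge requires Cu(I).
Group 11 minus oxidation state 1 gives a d¹⁰ configuration.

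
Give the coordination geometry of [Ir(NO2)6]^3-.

octahedral

Ligand charges: each nitro (N-bound nitrite) is −1. With an overall charge of −3 the iridium centre must be in the +3 oxidation state.
Ir sits in group 9, so the d-electron count is 9 − 3 = 6.
Coordination number: 6.
Six donors around a single metal centre give an octahedral coordination sphere.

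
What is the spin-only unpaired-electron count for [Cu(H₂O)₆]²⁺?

Ligand charges: water is neutral. With an overall charge of +2 the copper centre must be in the +2 oxidation state.
Cu sits in group 11, so the d-electron count is 11 − 2 = 9.
In an octahedral field the d⁹ configuration is t₂g⁶e_g³ (only one arrangement possible), giving 1 unpaired electron.

1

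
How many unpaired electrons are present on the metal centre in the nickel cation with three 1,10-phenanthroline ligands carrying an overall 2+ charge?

2

1,10-phenanthroline is neutral; balancing the +2 overall charge requires Ni(II).
Nickel is a group-10 element; Ni(II) is therefore d⁸.
Counting donor atoms: 3×1,10-phenanthroline (bidentate) → 6 donors. Coordination number = 6.
In an octahedral field the d⁸ configuration is t₂g⁶e_g² (only one arrangement possible), giving 2 unpaired electrons.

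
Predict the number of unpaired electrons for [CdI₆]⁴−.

Summing ligand charges against the −4 overall charge gives an oxidation state of +2 for cadmium.
Cadmium is a group-12 element; Cd(II) is therefore d¹⁰.
In an octahedral field the d¹⁰ configuration is t₂g⁶e_g⁴, giving 0 unpaired electrons.

0 unpaired electrons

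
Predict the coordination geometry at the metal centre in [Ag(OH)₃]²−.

Summing ligand charges against the −2 overall charge gives an oxidation state of +1 for silver.
Silver is a group-11 element; Ag(I) is therefore d¹⁰.
With 3 monodentate ligands the coordination number is 3.
Three ligands around a d¹⁰ centre minimise repulsion in a trigonal-planar arrangement.

trigonal planar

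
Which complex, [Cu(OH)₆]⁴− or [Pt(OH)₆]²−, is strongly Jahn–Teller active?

[Cu(OH)₆]⁴−

[Cu(OH)₆]⁴−: Each hydroxide is −1; balancing the −4 overall charge requires Cu(II). Copper is a group-11 element; Cu(II) is therefore d⁹. The t₂g⁶e_g³ configuration has an unevenly filled e_g set; the Jahn–Teller theorem predicts a tetragonal distortion (typically axial elongation) to lift the degeneracy.
[Pt(OH)₆]²−: Summing ligand charges against the −2 overall charge gives an oxidation state of +4 for platinum. Group 10 minus oxidation state 4 gives a d⁶ configuration. A 5d ion has a large Δₒ and is invariably low-spin. The d⁶ configuration leaves the e_g set evenly filled (or empty) — no strong Jahn–Teller driving force.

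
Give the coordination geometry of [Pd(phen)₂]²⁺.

Ligand charges: 1,10-phenanthroline is neutral. With an overall charge of +2 the palladium centre must be in the +2 oxidation state.
Palladium is a group-10 element; Pd(II) is therefore d⁸.
Counting donor atoms: 2×1,10-phenanthroline (bidentate) → 4 donors. Coordination number = 4.
A 4d d⁸ ion has a large crystal-field splitting; square planar leaves the high-energy d_{x²−y²} orbital empty and maximises CFSE.

square planar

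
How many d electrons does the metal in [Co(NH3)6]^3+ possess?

Summing ligand charges against the +3 overall charge gives an oxidation state of +3 for cobalt.
Co sits in group 9, so the d-electron count is 9 − 3 = 6.

d⁶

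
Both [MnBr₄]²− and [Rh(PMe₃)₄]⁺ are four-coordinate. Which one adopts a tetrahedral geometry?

[MnBr₄]²−

For [MnBr₄]²−: Summing ligand charges against the −2 overall charge gives an oxidation state of +2 for manganese. Manganese is a group-7 element; Mn(II) is therefore d⁵. A high-spin d⁵ ion has zero CFSE in either geometry, so four ligands adopt the sterically favoured tetrahedral geometry. → tetrahedral.
For [Rh(PMe₃)₄]⁺: Trimethylphosphine is neutral; balancing the +1 overall charge requires Rh(I). Group 9 minus oxidation state 1 gives a d⁸ configuration. A 4d d⁸ ion has a large crystal-field splitting; square planar leaves the high-energy d_{x²−y²} orbital empty and maximises CFSE. → square planar.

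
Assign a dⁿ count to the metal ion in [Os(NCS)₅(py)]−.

Summing ligand charges against the −1 overall charge gives an oxidation state of +4 for osmium.
Group 8 minus oxidation state 4 gives a d⁴ configuration.

d⁴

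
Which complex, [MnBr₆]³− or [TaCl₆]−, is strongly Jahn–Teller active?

[MnBr₆]³−

[MnBr₆]³−: Each bromide is −1; balancing the −3 overall charge requires Mn(III). Mn sits in group 7, so the d-electron count is 7 − 3 = 4. Bromide is a weak-field ligand for a first-row metal, so the complex is high-spin. The t₂g³e_g¹ (high-spin) configuration has an unevenly filled e_g set; the Jahn–Teller theorem predicts a tetragonal distortion (typically axial elongation) to lift the degeneracy.
[TaCl₆]−: Summing ligand charges against the −1 overall charge gives an oxidation state of +5 for tantalum. Tantalum is a group-5 element; Ta(V) is therefore d⁰. The d⁰ configuration leaves the e_g set evenly filled (or empty) — no strong Jahn–Teller driving force.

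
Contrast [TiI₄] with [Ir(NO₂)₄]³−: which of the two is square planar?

For [TiI₄]: Summing ligand charges against the 0 overall charge gives an oxidation state of +4 for titanium. Ti sits in group 4, so the d-electron count is 4 − 4 = 0. A d⁰ ion has no crystal-field stabilisation preference between square planar and tetrahedral, so four ligands adopt the sterically favoured tetrahedral geometry. → tetrahedral.
For [Ir(NO₂)₄]³−: Ligand charges: each nitro (N-bound nitrite) is −1. With an overall charge of −3 the iridium centre must be in the +1 oxidation state. Group 9 minus oxidation state 1 gives a d⁸ configuration. A 5d d⁸ ion has a large crystal-field splitting; square planar leaves the high-energy d_{x²−y²} orbital empty and maximises CFSE. → square planar.

[Ir(NO₂)₄]³−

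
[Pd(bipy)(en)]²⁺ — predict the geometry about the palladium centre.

Summing ligand charges against the +2 overall charge gives an oxidation state of +2 for palladium.
Pd sits in group 10, so the d-electron count is 10 − 2 = 8.
Counting donor atoms: 1×2,2′-bipyridine (bidentate) → 2 donors; 1×ethylenediamine (bidentate) → 2 donors. Coordination number = 4.
A 4d d⁸ ion has a large crystal-field splitting; square planar leaves the high-energy d_{x²−y²} orbital empty and maximises CFSE.

square planar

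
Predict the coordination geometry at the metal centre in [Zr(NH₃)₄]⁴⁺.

tetrahedral

Ligand charges: ammonia is neutral. With an overall charge of +4 the zirconium centre must be in the +4 oxidation state.
Zirconium is a group-4 element; Zr(IV) is therefore d⁰.
Coordination number: 4.
A d⁰ ion has no crystal-field stabilisation preference between square planar and tetrahedral, so four ligands adopt the sterically favoured tetrahedral geometry.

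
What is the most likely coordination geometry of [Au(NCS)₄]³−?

Summing ligand charges against the −3 overall charge gives an oxidation state of +1 for gold.
Gold is a group-11 element; Au(I) is therefore d¹⁰.
Coordination number: 4.
A d¹⁰ ion has no crystal-field stabilisation preference between square planar and tetrahedral, so four ligands adopt the sterically favoured tetrahedral geometry.

tetrahedral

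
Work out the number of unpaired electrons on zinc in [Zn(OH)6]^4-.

0 unpaired electrons

Each hydroxide is −1; balancing the −4 overall charge requires Zn(II).
Group 12 minus oxidation state 2 gives a d¹⁰ configuration.
In an octahedral field the d¹⁰ configuration is t₂g⁶e_g⁴, giving 0 unpaired electrons.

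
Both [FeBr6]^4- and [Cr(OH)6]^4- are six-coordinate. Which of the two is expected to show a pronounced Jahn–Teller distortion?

[Cr(OH)6]^4-

[FeBr6]^4-: Summing ligand charges against the −4 overall charge gives an oxidation state of +2 for iron. Iron is a group-8 element; Fe(II) is therefore d⁶. Bromide is a weak-field ligand for a first-row metal, so the complex is high-spin. The d⁶ configuration leaves the e_g set evenly filled (or empty) — no strong Jahn–Teller driving force.
[Cr(OH)6]^4-: Ligand charges: each hydroxide is −1. With an overall charge of −4 the chromium centre must be in the +2 oxidation state. Cr sits in group 6, so the d-electron count is 6 − 2 = 4. Hydroxide is a weak-field ligand for a first-row metal, so the complex is high-spin. The t₂g³e_g¹ (high-spin) configuration has an unevenly filled e_g set; the Jahn–Teller theorem predicts a tetragonal distortion (typically axial elongation) to lift the degeneracy.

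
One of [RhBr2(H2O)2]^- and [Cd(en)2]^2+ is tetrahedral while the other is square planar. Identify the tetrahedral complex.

[Cd(en)2]^2+

For [RhBr2(H2O)2]^-: Each bromide is −1; water is neutral; balancing the −1 overall charge requires Rh(I). Rhodium is a group-9 element; Rh(I) is therefore d⁸. A 4d d⁸ ion has a large crystal-field splitting; square planar leaves the high-energy d_{x²−y²} orbital empty and maximises CFSE. → square planar.
For [Cd(en)2]^2+: Ligand charges: ethylenediamine is neutral. With an overall charge of +2 the cadmium centre must be in the +2 oxidation state. Cd sits in group 12, so the d-electron count is 12 − 2 = 10. A d¹⁰ ion has no crystal-field stabilisation preference between square planar and tetrahedral, so four ligands adopt the sterically favoured tetrahedral geometry. → tetrahedral.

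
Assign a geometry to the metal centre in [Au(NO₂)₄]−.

square planar

Ligand charges: each nitro (N-bound nitrite) is −1. With an overall charge of −1 the gold centre must be in the +3 oxidation state.
Gold is a group-11 element; Au(III) is therefore d⁸.
With 4 monodentate ligands the coordination number is 4.
A 5d d⁸ ion has a large crystal-field splitting; square planar leaves the high-energy d_{x²−y²} orbital empty and maximises CFSE.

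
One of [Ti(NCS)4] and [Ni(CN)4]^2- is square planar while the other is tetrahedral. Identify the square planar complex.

For [Ti(NCS)4]: Summing ligand charges against the 0 overall charge gives an oxidation state of +4 for titanium. Ti sits in group 4, so the d-electron count is 4 − 4 = 0. A d⁰ ion has no crystal-field stabilisation preference between square planar and tetrahedral, so four ligands adopt the sterically favoured tetrahedral geometry. → tetrahedral.
For [Ni(CN)4]^2-: Ligand charges: each cyanide is −1. With an overall charge of −2 the nickel centre must be in the +2 oxidation state. Nickel is a group-10 element; Ni(II) is therefore d⁸. Cyanide is a strong-field ligand (high in the spectrochemical series). A 3d d⁸ ion with strong-field ligands gains enough CFSE to favour square planar over tetrahedral. → square planar.

[Ni(CN)4]^2-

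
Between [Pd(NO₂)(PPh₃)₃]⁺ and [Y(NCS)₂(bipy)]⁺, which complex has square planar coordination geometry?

[Pd(NO₂)(PPh₃)₃]⁺

For [Pd(NO₂)(PPh₃)₃]⁺: Summing ligand charges against the +1 overall charge gives an oxidation state of +2 for palladium. Palladium is a group-10 element; Pd(II) is therefore d⁸. A 4d d⁸ ion has a large crystal-field splitting; square planar leaves the high-energy d_{x²−y²} orbital empty and maximises CFSE. → square planar.
For [Y(NCS)₂(bipy)]⁺: Summing ligand charges against the +1 overall charge gives an oxidation state of +3 for yttrium. Group 3 minus oxidation state 3 gives a d⁰ configuration. A d⁰ ion has no crystal-field stabilisation preference between square planar and tetrahedral, so four ligands adopt the sterically favoured tetrahedral geometry. → tetrahedral.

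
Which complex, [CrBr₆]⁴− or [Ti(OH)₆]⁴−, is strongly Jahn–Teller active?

[CrBr₆]⁴−: Each bromide is −1; balancing the −4 overall charge requires Cr(II). Chromium is a group-6 element; Cr(II) is therefore d⁴. Bromide is a weak-field ligand for a first-row metal, so the complex is high-spin. The t₂g³e_g¹ (high-spin) configuration has an unevenly filled e_g set; the Jahn–Teller theorem predicts a tetragonal distortion (typically axial elongation) to lift the degeneracy.
[Ti(OH)₆]⁴−: Summing ligand charges against the −4 overall charge gives an oxidation state of +2 for titanium. Titanium is a group-4 element; Ti(II) is therefore d². The d² configuration leaves the e_g set evenly filled (or empty) — no strong Jahn–Teller driving force.

[CrBr₆]⁴−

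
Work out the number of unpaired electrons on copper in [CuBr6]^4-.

Ligand charges: each bromide is −1. With an overall charge of −4 the copper centre must be in the +2 oxidation state.
Copper is a group-11 element; Cu(II) is therefore d⁹.
In an octahedral field the d⁹ configuration is t₂g⁶e_g³ (only one arrangement possible), giving 1 unpaired electron.

1 unpaired electron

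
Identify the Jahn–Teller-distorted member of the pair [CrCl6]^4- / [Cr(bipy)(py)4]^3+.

[CrCl6]^4-: Each chloride is −1; balancing the −4 overall charge requires Cr(II). Group 6 minus oxidation state 2 gives a d⁴ configuration. Chloride is a weak-field ligand for a first-row metal, so the complex is high-spin. The t₂g³e_g¹ (high-spin) configuration has an unevenly filled e_g set; the Jahn–Teller theorem predicts a tetragonal distortion (typically axial elongation) to lift the degeneracy.
[Cr(bipy)(py)4]^3+: Ligand charges: 2,2′-bipyridine is neutral; pyridine is neutral. With an overall charge of +3 the chromium centre must be in the +3 oxidation state. Group 6 minus oxidation state 3 gives a d³ configuration. The d³ configuration leaves the e_g set evenly filled (or empty) — no strong Jahn–Teller driving force.

[CrCl6]^4-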